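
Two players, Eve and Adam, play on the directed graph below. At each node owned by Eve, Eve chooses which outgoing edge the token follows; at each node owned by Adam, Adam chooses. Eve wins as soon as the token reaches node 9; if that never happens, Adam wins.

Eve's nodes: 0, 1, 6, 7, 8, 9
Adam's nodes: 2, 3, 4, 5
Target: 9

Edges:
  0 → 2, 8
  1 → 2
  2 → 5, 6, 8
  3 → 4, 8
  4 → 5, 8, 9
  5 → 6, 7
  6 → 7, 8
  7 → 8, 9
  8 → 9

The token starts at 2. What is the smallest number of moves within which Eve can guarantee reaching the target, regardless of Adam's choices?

4

A0 = {9}
A1: add {7, 8} — 7 (Eve) has 7→9; 8 (Eve) has 8→9.
A2: add {0, 6} — 0 (Eve) has 0→8; 6 (Eve) has 6→7.
A3: add {5} — 5 (Adam): all of {6, 7} already in.
A4: add {2, 4} — 2 (Adam): all of {5, 6, 8} already in; 4 (Adam): all of {5, 8, 9} already in.
2 enters the attractor at level 4, so Eve can force the target in 4 moves from there.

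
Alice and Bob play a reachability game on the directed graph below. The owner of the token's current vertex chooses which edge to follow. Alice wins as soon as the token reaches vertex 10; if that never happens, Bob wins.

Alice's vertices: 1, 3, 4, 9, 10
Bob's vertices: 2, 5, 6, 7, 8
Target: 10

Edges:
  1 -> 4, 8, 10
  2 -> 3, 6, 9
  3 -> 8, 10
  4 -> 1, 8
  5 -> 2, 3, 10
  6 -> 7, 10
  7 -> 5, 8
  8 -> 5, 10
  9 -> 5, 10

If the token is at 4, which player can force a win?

Alice

A0 = {10}
A1: add {1, 3, 9} — 1 (Alice) has 1→10; 3 (Alice) has 3→10; 9 (Alice) has 9→10.
A2: add {4} — 4 (Alice) has 4→1.
A3 = A2; e.g. 2 (Bob) can still go to 6. Fixed point.
4 ∈ A2, so Alice can force the target.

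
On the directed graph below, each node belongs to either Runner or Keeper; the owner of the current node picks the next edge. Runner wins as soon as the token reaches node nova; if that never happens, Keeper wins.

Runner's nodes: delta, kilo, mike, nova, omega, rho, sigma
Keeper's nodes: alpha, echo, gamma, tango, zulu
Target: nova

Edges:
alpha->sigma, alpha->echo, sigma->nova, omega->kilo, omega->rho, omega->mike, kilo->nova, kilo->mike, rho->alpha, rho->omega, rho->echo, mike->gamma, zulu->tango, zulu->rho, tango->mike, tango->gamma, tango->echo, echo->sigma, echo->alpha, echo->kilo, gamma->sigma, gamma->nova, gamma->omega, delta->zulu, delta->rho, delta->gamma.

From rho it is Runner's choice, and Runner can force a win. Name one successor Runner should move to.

A0 = {nova}
A1: add {kilo, sigma} — sigma (Runner) has sigma→nova; kilo (Runner) has kilo→nova.
A2: add {omega} — omega (Runner) has omega→kilo.
A3: add {gamma, rho} — rho (Runner) has rho→omega; gamma (Keeper): all of {sigma, nova, omega} already in.
A4: add {delta, mike} — delta (Runner) has delta→rho; mike (Runner) has mike→gamma.
A5 = A4; e.g. zulu (Keeper) can still go to tango. Fixed point.
From rho, successor omega is in the attractor (rank 2); the other successors alpha, echo are not.

omega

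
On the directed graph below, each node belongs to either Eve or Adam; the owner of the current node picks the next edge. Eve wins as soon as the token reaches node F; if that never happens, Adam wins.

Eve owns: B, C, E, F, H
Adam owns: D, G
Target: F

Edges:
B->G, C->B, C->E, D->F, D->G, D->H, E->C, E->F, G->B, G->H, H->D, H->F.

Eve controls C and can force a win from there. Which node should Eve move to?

E

A0 = {F}
A1: add {E, H} — E (Eve) has E→F; H (Eve) has H→F.
A2: add {C} — C (Eve) has C→E.
A3 = A2; e.g. B (Eve) has no edge into A2. Fixed point.
From C, successor E is in the attractor (rank 1); the other successor B is not.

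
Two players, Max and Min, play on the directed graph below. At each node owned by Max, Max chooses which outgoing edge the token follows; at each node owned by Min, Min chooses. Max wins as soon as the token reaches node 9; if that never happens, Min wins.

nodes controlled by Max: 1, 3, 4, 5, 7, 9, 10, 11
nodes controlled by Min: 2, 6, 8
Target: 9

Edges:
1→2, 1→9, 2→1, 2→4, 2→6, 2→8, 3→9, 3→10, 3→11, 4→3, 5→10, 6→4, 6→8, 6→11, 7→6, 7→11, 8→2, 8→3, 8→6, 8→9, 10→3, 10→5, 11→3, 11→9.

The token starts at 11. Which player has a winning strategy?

Max

A0 = {9}
A1: add {1, 3, 11} — 1 (Max) has 1→9; 3 (Max) has 3→9; 11 (Max) has 11→9.
11 ∈ A1, so Max can force the target.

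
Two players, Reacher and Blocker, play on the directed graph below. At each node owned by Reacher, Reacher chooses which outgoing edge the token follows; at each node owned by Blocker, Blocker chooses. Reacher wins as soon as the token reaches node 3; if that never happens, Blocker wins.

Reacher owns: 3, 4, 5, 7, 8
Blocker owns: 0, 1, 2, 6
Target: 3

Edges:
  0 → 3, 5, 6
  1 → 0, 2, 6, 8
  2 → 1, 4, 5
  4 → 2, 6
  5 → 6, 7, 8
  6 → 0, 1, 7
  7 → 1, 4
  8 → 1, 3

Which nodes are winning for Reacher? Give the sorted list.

A0 = {3}
A1: add {8} — 8 (Reacher) has 8→3.
A2: add {5} — 5 (Reacher) has 5→8.
A3 = A2; e.g. 0 (Blocker) can still go to 6. Fixed point.
Reacher's winning region = {3, 5, 8}.

3, 5, 8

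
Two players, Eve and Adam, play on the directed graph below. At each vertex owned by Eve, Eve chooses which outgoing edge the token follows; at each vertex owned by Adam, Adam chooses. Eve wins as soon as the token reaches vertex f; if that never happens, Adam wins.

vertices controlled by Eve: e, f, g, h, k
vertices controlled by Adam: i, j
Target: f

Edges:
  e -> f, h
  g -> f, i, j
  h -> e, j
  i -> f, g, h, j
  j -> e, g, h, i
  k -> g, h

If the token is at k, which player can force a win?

Eve

A0 = {f}
A1: add {e, g} — e (Eve) has e→f; g (Eve) has g→f.
A2: add {h, k} — h (Eve) has h→e; k (Eve) has k→g.
A3 = A2; e.g. i (Adam) can still go to j. Fixed point.
k ∈ A2, so Eve can force the target.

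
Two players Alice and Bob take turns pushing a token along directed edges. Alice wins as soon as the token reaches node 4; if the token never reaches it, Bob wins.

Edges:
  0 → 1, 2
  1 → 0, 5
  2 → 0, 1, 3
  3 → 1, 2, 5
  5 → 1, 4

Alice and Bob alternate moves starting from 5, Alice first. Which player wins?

Track states (vertex, player-to-move).
A0 = {(4,Alice), (4,Bob)}
A1: add {(5,Alice)}.
(5,Alice) ∈ A1 ⇒ Alice forces the target.

Alice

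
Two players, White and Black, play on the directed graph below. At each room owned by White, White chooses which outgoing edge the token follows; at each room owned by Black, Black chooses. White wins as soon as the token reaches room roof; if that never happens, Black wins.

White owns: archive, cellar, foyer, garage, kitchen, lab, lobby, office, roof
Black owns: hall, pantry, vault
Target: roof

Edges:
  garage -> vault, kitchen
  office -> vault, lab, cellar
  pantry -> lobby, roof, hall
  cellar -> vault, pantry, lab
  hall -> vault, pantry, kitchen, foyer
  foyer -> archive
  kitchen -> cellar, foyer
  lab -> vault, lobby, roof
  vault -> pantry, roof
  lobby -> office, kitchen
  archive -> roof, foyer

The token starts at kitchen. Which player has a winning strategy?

White

A0 = {roof}
A1: add {archive, lab} — archive (White) has archive→roof; lab (White) has lab→roof.
A2: add {cellar, foyer, office} — office (White) has office→lab; cellar (White) has cellar→lab; foyer (White) has foyer→archive.
A3: add {kitchen, lobby} — lobby (White) has lobby→office; kitchen (White) has kitchen→cellar.
kitchen ∈ A3, so White can force the target.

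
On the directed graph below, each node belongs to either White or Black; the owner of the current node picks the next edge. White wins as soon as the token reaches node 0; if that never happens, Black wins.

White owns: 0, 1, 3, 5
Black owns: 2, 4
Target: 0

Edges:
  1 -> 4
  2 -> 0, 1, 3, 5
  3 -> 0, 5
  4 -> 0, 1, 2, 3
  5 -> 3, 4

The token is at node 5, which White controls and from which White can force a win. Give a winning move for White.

3

A0 = {0}
A1: add {3} — 3 (White) has 3→0.
A2: add {5} — 5 (White) has 5→3.
A3 = A2; e.g. 1 (White) has no edge into A2. Fixed point.
From 5, successor 3 is in the attractor (rank 1); the other successor 4 is not.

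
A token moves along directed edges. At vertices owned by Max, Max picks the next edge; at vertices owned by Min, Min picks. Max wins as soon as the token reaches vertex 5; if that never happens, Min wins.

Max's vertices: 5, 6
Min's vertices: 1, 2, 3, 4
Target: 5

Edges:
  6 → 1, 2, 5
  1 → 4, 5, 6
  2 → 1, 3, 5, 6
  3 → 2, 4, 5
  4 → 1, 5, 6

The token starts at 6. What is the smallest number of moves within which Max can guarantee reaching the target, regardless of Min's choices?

1

A0 = {5}
A1: add {6} — 6 (Max) has 6→5.
A2 = A1; e.g. 1 (Min) can still go to 4. Fixed point.
6 enters the attractor at level 1, so Max can force the target in 1 move from there.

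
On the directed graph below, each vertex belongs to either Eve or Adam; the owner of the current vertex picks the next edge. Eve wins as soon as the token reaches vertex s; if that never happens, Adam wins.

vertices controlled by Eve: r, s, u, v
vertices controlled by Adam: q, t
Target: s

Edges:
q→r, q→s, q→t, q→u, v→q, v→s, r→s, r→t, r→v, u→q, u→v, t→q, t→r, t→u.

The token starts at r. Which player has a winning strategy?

Eve

A0 = {s}
A1: add {r, v} — r (Eve) has r→s; v (Eve) has v→s.
r ∈ A1, so Eve can force the target.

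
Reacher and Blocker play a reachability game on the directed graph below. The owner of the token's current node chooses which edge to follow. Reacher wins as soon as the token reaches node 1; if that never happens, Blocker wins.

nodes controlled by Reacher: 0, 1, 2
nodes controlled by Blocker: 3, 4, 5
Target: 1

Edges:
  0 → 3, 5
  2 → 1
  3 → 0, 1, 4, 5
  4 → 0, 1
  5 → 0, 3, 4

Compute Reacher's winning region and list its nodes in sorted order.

A0 = {1}
A1: add {2} — 2 (Reacher) has 2→1.
A2 = A1; e.g. 0 (Reacher) has no edge into A1. Fixed point.
Reacher's winning region = {1, 2}.

1, 2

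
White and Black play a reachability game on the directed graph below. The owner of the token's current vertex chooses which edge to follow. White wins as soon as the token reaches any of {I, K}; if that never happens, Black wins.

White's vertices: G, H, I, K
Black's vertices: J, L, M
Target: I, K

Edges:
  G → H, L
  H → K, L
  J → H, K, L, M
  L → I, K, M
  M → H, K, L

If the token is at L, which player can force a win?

Black

A0 = {I, K}
A1: add {H} — H (White) has H→K.
A2: add {G} — G (White) has G→H.
A3 = A2; e.g. J (Black) can still go to L. Fixed point.
L never enters the attractor, so Black can avoid the target forever.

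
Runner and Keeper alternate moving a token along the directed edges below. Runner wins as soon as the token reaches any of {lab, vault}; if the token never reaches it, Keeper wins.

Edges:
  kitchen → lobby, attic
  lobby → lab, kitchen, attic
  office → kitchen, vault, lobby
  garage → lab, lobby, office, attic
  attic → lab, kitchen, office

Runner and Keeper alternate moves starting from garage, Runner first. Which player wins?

Track states (vertex, player-to-move).
A0 = {(lab,Runner), (lab,Keeper), (vault,Runner), (vault,Keeper)}
A1: add {(lobby,Runner), (office,Runner), (garage,Runner), (attic,Runner)}.
(garage,Runner) ∈ A1 ⇒ Runner forces the target.

Runner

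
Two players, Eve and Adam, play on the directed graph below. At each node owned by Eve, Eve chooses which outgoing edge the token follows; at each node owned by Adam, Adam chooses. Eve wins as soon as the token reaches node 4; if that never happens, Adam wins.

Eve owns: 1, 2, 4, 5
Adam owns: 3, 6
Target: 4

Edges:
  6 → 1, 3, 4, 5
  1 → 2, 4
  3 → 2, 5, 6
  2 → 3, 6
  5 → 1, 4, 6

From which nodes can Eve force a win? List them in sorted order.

A0 = {4}
A1: add {1, 5} — 1 (Eve) has 1→4; 5 (Eve) has 5→4.
A2 = A1; e.g. 2 (Eve) has no edge into A1. Fixed point.
Eve's winning region = {1, 4, 5}.

1, 4, 5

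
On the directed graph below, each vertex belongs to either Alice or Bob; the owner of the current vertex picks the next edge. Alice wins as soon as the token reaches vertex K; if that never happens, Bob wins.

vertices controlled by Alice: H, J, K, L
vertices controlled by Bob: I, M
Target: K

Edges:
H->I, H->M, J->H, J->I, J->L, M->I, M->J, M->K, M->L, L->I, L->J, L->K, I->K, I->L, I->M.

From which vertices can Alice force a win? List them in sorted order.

A0 = {K}
A1: add {L} — L (Alice) has L→K.
A2: add {J} — J (Alice) has J→L.
A3 = A2; e.g. H (Alice) has no edge into A2. Fixed point.
Alice's winning region = {J, K, L}.

J, K, L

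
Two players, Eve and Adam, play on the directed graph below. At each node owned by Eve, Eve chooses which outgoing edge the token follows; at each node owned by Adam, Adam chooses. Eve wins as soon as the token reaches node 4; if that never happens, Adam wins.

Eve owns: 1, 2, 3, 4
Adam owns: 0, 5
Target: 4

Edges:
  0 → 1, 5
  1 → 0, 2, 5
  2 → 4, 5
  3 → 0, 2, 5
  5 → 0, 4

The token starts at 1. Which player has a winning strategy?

A0 = {4}
A1: add {2} — 2 (Eve) has 2→4.
A2: add {1, 3} — 1 (Eve) has 1→2; 3 (Eve) has 3→2.
A3 = A2; e.g. 0 (Adam) can still go to 5. Fixed point.
1 ∈ A2, so Eve can force the target.

Eve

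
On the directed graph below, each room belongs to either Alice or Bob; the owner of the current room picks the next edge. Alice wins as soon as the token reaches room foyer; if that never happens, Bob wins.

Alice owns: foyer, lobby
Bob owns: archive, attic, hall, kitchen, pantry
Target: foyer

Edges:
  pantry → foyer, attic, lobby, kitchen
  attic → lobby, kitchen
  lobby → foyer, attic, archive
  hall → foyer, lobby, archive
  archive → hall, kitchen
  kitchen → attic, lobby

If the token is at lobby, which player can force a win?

A0 = {foyer}
A1: add {lobby} — lobby (Alice) has lobby→foyer.
A2 = A1; e.g. pantry (Bob) can still go to attic. Fixed point.
lobby ∈ A1, so Alice can force the target.

Alice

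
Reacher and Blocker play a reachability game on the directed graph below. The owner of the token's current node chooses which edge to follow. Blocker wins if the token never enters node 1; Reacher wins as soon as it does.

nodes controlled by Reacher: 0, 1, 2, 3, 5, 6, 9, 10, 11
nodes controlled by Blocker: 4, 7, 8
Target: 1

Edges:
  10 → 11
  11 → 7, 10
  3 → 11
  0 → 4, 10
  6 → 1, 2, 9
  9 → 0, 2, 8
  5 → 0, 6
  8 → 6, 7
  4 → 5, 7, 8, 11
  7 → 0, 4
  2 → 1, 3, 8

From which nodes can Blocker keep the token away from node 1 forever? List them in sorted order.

0, 3, 4, 7, 8, 10, 11

A0 = {1}
A1: add {2, 6} — 2 (Reacher) has 2→1; 6 (Reacher) has 6→1.
A2: add {5, 9} — 5 (Reacher) has 5→6; 9 (Reacher) has 9→2.
A3 = A2; e.g. 0 (Reacher) has no edge into A2. Fixed point.
Reacher's attractor = {1, 2, 5, 6, 9}; Blocker avoids the target exactly from the complement.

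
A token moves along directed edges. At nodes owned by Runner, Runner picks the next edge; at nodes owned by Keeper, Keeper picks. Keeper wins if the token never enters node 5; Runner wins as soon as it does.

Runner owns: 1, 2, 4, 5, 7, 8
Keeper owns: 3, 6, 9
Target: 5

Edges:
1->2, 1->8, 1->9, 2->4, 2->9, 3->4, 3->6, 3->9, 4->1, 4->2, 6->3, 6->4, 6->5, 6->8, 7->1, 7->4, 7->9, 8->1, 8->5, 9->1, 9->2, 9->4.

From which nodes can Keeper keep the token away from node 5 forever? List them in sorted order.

3, 6

A0 = {5}
A1: add {8} — 8 (Runner) has 8→5.
A2: add {1} — 1 (Runner) has 1→8.
A3: add {4, 7} — 4 (Runner) has 4→1; 7 (Runner) has 7→1.
A4: add {2} — 2 (Runner) has 2→4.
A5: add {9} — 9 (Keeper): all of {1, 2, 4} already in.
A6 = A5; e.g. 3 (Keeper) can still go to 6. Fixed point.
Runner's attractor = {1, 2, 4, 5, 7, 8, 9}; Keeper avoids the target exactly from the complement.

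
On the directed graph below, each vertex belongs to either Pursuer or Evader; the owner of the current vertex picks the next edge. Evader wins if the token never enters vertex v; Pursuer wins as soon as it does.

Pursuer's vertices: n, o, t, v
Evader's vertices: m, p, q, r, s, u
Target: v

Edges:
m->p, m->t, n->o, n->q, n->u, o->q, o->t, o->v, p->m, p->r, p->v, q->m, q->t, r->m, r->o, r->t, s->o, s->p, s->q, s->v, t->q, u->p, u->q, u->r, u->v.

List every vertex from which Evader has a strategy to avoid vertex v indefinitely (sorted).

A0 = {v}
A1: add {o} — o (Pursuer) has o→v.
A2: add {n} — n (Pursuer) has n→o.
A3 = A2; e.g. m (Evader) can still go to p. Fixed point.
Pursuer's attractor = {n, o, v}; Evader avoids the target exactly from the complement.

m, p, q, r, s, t, u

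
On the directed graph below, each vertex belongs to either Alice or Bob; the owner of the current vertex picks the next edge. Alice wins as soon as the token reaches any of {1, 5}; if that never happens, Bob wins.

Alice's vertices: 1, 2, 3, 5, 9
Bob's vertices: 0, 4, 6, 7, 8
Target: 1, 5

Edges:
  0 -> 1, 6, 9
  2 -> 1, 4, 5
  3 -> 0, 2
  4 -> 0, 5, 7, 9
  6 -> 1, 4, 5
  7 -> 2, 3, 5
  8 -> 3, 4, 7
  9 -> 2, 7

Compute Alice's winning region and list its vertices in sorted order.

1, 2, 3, 5, 7, 9

A0 = {1, 5}
A1: add {2} — 2 (Alice) has 2→1.
A2: add {3, 9} — 3 (Alice) has 3→2; 9 (Alice) has 9→2.
A3: add {7} — 7 (Bob): all of {2, 3, 5} already in.
A4 = A3; e.g. 0 (Bob) can still go to 6. Fixed point.
Alice's winning region = {1, 2, 3, 5, 7, 9}.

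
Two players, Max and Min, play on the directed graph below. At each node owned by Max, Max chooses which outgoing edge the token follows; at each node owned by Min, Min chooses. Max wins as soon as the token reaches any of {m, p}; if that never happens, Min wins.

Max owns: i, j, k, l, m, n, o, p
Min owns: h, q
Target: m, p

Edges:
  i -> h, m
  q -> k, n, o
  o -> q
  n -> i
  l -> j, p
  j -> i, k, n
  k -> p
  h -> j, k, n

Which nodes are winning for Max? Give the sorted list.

A0 = {m, p}
A1: add {i, k, l} — i (Max) has i→m; k (Max) has k→p; l (Max) has l→p.
A2: add {j, n} — j (Max) has j→i; n (Max) has n→i.
A3: add {h} — h (Min): all of {j, k, n} already in.
A4 = A3; e.g. o (Max) has no edge into A3. Fixed point.
Max's winning region = {h, i, j, k, l, m, n, p}.

h, i, j, k, l, m, n, p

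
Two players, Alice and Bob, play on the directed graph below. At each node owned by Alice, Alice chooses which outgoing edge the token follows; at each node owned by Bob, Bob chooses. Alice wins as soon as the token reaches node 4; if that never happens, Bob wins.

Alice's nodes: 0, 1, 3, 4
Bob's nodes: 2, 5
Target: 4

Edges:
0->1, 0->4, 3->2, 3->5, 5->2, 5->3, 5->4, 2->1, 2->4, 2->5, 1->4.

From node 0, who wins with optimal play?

A0 = {4}
A1: add {0, 1} — 0 (Alice) has 0→4; 1 (Alice) has 1→4.
A2 = A1; e.g. 2 (Bob) can still go to 5. Fixed point.
0 ∈ A1, so Alice can force the target.

Alice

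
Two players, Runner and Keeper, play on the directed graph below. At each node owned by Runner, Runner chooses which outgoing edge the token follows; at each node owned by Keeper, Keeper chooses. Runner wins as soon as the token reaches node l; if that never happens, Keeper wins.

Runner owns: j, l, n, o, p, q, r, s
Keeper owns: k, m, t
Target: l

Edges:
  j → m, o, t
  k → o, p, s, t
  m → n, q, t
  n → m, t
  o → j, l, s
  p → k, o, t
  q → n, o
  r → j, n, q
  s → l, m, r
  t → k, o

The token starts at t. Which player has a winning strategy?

Keeper

A0 = {l}
A1: add {o, s} — o (Runner) has o→l; s (Runner) has s→l.
A2: add {j, p, q} — j (Runner) has j→o; p (Runner) has p→o; q (Runner) has q→o.
A3: add {r} — r (Runner) has r→j.
A4 = A3; e.g. k (Keeper) can still go to t. Fixed point.
t never enters the attractor, so Keeper can avoid the target forever.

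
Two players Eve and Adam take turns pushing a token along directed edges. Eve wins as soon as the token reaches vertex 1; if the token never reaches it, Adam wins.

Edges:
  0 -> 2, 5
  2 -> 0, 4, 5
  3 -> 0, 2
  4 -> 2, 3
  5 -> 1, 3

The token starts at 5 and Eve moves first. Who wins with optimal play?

Track states (vertex, player-to-move).
A0 = {(1,Eve), (1,Adam)}
A1: add {(5,Eve)}.
(5,Eve) ∈ A1 ⇒ Eve forces the target.

Eve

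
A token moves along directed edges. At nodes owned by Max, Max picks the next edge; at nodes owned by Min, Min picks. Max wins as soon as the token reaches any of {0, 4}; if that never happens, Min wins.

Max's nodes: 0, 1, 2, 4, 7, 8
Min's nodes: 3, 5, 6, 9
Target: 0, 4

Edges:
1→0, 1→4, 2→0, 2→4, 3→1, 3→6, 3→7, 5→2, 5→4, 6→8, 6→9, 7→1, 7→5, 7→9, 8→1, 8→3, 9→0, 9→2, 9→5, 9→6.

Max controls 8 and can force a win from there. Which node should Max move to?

A0 = {0, 4}
A1: add {1, 2} — 1 (Max) has 1→0; 2 (Max) has 2→0.
A2: add {5, 7, 8} — 5 (Min): all of {2, 4} already in; 7 (Max) has 7→1; 8 (Max) has 8→1.
A3 = A2; e.g. 3 (Min) can still go to 6. Fixed point.
From 8, successor 1 is in the attractor (rank 1); the other successor 3 is not.

1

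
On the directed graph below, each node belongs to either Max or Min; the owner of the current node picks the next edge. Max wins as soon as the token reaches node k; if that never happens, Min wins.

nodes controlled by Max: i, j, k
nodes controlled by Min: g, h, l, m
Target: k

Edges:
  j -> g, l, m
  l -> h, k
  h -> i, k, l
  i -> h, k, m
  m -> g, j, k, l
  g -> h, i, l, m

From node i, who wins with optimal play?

Max

A0 = {k}
A1: add {i} — i (Max) has i→k.
A2 = A1; e.g. g (Min) can still go to h. Fixed point.
i ∈ A1, so Max can force the target.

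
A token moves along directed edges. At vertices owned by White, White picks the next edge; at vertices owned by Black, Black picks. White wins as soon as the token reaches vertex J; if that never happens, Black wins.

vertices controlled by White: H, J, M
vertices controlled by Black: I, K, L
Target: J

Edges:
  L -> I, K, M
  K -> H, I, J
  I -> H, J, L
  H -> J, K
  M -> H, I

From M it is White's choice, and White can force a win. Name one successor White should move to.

A0 = {J}
A1: add {H} — H (White) has H→J.
A2: add {M} — M (White) has M→H.
A3 = A2; e.g. I (Black) can still go to L. Fixed point.
From M, successor H is in the attractor (rank 1); the other successor I is not.

H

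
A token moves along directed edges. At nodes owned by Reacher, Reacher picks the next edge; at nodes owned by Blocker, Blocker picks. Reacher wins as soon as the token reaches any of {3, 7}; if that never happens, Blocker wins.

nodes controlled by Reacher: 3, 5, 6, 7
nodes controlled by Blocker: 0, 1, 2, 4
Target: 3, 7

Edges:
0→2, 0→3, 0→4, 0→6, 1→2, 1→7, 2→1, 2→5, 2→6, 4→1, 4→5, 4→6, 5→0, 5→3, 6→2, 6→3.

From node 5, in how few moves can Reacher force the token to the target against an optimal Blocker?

A0 = {3, 7}
A1: add {5, 6} — 5 (Reacher) has 5→3; 6 (Reacher) has 6→3.
A2 = A1; e.g. 0 (Blocker) can still go to 2. Fixed point.
5 enters the attractor at level 1, so Reacher can force the target in 1 move from there.

1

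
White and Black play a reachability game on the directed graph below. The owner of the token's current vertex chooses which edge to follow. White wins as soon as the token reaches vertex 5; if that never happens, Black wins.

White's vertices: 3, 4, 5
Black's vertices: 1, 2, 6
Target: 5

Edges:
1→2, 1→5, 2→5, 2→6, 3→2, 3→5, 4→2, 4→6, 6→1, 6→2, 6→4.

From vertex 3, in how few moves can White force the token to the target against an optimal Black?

1

A0 = {5}
A1: add {3} — 3 (White) has 3→5.
A2 = A1; e.g. 1 (Black) can still go to 2. Fixed point.
3 enters the attractor at level 1, so White can force the target in 1 move from there.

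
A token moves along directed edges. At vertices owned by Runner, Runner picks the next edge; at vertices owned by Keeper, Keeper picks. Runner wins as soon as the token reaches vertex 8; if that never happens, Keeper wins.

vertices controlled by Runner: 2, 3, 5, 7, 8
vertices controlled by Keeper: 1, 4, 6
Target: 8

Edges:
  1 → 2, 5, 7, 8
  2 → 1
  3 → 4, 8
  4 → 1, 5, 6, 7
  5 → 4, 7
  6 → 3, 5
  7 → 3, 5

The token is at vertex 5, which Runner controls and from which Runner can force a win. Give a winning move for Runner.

A0 = {8}
A1: add {3} — 3 (Runner) has 3→8.
A2: add {7} — 7 (Runner) has 7→3.
A3: add {5} — 5 (Runner) has 5→7.
A4: add {6} — 6 (Keeper): all of {3, 5} already in.
A5 = A4; e.g. 1 (Keeper) can still go to 2. Fixed point.
From 5, successor 7 is in the attractor (rank 2); the other successor 4 is not.

7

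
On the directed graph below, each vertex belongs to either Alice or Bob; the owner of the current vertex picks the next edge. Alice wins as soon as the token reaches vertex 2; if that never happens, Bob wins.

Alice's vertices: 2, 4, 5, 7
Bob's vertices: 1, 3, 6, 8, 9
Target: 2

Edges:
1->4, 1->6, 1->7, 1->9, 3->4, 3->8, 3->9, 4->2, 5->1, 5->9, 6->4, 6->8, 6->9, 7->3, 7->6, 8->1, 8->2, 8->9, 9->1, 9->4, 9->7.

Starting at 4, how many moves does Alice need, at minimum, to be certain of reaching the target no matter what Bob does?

A0 = {2}
A1: add {4} — 4 (Alice) has 4→2.
A2 = A1; e.g. 1 (Bob) can still go to 6. Fixed point.
4 enters the attractor at level 1, so Alice can force the target in 1 move from there.

1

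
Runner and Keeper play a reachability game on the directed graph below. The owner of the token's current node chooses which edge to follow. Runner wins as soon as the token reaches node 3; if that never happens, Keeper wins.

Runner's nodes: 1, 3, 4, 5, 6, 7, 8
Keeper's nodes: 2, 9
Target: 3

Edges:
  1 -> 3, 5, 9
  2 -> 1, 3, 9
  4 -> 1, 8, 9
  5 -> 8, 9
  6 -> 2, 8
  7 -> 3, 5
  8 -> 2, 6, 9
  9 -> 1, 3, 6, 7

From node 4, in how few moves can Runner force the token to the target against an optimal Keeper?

2

A0 = {3}
A1: add {1, 7} — 1 (Runner) has 1→3; 7 (Runner) has 7→3.
A2: add {4} — 4 (Runner) has 4→1.
A3 = A2; e.g. 2 (Keeper) can still go to 9. Fixed point.
4 enters the attractor at level 2, so Runner can force the target in 2 moves from there.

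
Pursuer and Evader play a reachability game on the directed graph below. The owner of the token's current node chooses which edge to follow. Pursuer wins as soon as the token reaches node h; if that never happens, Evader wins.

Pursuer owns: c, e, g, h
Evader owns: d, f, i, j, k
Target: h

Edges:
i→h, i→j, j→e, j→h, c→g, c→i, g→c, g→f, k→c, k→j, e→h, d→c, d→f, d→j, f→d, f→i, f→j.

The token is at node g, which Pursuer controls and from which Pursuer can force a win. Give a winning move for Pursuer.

A0 = {h}
A1: add {e} — e (Pursuer) has e→h.
A2: add {j} — j (Evader): all of {e, h} already in.
A3: add {i} — i (Evader): all of {h, j} already in.
A4: add {c} — c (Pursuer) has c→i.
A5: add {g, k} — g (Pursuer) has g→c; k (Evader): all of {c, j} already in.
A6 = A5; e.g. d (Evader) can still go to f. Fixed point.
From g, successor c is in the attractor (rank 4); the other successor f is not.

c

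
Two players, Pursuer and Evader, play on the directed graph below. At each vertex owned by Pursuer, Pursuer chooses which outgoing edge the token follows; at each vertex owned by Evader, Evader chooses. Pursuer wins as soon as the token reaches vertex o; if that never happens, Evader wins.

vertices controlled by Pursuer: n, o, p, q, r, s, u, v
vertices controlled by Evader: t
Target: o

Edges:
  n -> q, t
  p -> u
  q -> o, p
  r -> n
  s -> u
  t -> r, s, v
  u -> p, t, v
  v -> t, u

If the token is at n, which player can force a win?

A0 = {o}
A1: add {q} — q (Pursuer) has q→o.
A2: add {n} — n (Pursuer) has n→q.
n ∈ A2, so Pursuer can force the target.

Pursuer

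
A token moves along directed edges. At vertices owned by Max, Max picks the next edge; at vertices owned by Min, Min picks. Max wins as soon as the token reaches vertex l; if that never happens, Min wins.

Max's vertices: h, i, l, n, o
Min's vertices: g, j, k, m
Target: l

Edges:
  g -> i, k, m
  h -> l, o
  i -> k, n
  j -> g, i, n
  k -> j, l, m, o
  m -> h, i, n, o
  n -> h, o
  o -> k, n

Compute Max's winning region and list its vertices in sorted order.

A0 = {l}
A1: add {h} — h (Max) has h→l.
A2: add {n} — n (Max) has n→h.
A3: add {i, o} — i (Max) has i→n; o (Max) has o→n.
A4: add {m} — m (Min): all of {h, i, n, o} already in.
A5 = A4; e.g. g (Min) can still go to k. Fixed point.
Max's winning region = {h, i, l, m, n, o}.

h, i, l, m, n, o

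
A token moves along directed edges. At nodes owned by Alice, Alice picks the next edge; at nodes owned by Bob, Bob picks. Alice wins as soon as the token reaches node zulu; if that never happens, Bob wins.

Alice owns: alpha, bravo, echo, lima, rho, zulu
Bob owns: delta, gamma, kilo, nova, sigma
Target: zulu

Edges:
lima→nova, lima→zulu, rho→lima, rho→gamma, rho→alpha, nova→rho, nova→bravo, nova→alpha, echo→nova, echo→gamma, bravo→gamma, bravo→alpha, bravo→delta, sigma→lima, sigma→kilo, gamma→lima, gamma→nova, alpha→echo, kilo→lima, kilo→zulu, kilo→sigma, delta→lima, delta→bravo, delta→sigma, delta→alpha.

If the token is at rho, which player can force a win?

A0 = {zulu}
A1: add {lima} — lima (Alice) has lima→zulu.
A2: add {rho} — rho (Alice) has rho→lima.
A3 = A2; e.g. nova (Bob) can still go to bravo. Fixed point.
rho ∈ A2, so Alice can force the target.

Alice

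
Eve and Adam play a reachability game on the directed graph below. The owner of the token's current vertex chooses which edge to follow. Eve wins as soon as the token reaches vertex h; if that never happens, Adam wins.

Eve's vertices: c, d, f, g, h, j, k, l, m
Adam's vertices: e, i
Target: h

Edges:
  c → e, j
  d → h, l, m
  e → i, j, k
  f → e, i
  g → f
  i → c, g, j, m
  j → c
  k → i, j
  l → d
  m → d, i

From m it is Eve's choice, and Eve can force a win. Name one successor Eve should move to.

A0 = {h}
A1: add {d} — d (Eve) has d→h.
A2: add {l, m} — l (Eve) has l→d; m (Eve) has m→d.
A3 = A2; e.g. c (Eve) has no edge into A2. Fixed point.
From m, successor d is in the attractor (rank 1); the other successor i is not.

d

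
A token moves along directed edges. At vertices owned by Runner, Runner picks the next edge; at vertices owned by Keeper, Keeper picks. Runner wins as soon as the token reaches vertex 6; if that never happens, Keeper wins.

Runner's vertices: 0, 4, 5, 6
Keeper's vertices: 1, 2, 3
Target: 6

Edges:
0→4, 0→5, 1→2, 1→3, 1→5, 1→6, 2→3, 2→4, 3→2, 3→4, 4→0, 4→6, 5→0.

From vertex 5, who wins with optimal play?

Runner

A0 = {6}
A1: add {4} — 4 (Runner) has 4→6.
A2: add {0} — 0 (Runner) has 0→4.
A3: add {5} — 5 (Runner) has 5→0.
A4 = A3; e.g. 1 (Keeper) can still go to 2. Fixed point.
5 ∈ A3, so Runner can force the target.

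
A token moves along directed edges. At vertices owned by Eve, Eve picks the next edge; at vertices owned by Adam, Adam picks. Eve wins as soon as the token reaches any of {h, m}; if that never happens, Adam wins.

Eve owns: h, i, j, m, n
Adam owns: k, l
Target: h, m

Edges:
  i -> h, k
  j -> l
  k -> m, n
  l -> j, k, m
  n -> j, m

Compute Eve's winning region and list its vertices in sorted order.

A0 = {h, m}
A1: add {i, n} — i (Eve) has i→h; n (Eve) has n→m.
A2: add {k} — k (Adam): all of {m, n} already in.
A3 = A2; e.g. j (Eve) has no edge into A2. Fixed point.
Eve's winning region = {h, i, k, m, n}.

h, i, k, m, n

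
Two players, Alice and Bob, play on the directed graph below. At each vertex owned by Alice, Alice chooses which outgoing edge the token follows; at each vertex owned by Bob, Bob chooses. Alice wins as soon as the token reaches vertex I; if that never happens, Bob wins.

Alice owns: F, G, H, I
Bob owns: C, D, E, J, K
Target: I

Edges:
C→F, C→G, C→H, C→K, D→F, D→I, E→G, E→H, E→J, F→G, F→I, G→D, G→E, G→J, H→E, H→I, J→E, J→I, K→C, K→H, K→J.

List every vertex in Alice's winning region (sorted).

A0 = {I}
A1: add {F, H} — F (Alice) has F→I; H (Alice) has H→I.
A2: add {D} — D (Bob): all of {F, I} already in.
A3: add {G} — G (Alice) has G→D.
A4 = A3; e.g. C (Bob) can still go to K. Fixed point.
Alice's winning region = {D, F, G, H, I}.

D, F, G, H, I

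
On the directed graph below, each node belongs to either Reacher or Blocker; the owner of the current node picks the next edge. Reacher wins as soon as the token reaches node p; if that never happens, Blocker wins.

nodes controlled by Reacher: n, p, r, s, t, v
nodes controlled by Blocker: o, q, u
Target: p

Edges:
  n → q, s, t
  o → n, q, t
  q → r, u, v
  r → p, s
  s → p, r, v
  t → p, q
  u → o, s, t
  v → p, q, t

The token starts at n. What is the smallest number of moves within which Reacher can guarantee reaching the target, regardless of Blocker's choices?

2

A0 = {p}
A1: add {r, s, t, v} — r (Reacher) has r→p; s (Reacher) has s→p; t (Reacher) has t→p; v (Reacher) has v→p.
A2: add {n} — n (Reacher) has n→s.
A3 = A2; e.g. o (Blocker) can still go to q. Fixed point.
n enters the attractor at level 2, so Reacher can force the target in 2 moves from there.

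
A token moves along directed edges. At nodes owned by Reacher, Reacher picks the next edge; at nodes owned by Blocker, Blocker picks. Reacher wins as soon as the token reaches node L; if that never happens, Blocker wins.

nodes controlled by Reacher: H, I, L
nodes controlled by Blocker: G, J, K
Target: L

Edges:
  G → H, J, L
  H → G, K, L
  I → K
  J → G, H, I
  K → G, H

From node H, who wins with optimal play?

A0 = {L}
A1: add {H} — H (Reacher) has H→L.
A2 = A1; e.g. G (Blocker) can still go to J. Fixed point.
H ∈ A1, so Reacher can force the target.

Reacher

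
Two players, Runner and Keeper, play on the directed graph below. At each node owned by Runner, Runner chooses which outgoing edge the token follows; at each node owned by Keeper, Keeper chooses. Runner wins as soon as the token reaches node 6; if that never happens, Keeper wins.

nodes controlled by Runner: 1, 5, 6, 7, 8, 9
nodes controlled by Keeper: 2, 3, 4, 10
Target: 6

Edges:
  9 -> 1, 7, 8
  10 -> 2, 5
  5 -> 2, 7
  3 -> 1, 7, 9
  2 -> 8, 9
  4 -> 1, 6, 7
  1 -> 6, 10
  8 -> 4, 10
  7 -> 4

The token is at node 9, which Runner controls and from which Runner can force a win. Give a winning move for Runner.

A0 = {6}
A1: add {1} — 1 (Runner) has 1→6.
A2: add {9} — 9 (Runner) has 9→1.
A3 = A2; e.g. 2 (Keeper) can still go to 8. Fixed point.
From 9, successor 1 is in the attractor (rank 1); the other successors 7, 8 are not.

1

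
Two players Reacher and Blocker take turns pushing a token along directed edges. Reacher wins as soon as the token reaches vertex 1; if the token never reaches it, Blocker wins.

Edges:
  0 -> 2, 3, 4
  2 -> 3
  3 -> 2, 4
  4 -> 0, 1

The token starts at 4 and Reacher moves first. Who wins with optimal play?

Track states (vertex, player-to-move).
A0 = {(1,Reacher), (1,Blocker)}
A1: add {(4,Reacher)}.
(4,Reacher) ∈ A1 ⇒ Reacher forces the target.

Reacher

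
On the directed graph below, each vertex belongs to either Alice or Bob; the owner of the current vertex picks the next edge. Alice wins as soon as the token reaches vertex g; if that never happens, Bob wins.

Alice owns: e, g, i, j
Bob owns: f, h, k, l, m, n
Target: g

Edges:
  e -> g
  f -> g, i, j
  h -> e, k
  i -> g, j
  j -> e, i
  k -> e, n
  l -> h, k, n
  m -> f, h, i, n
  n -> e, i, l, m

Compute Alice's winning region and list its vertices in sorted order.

A0 = {g}
A1: add {e, i} — e (Alice) has e→g; i (Alice) has i→g.
A2: add {j} — j (Alice) has j→e.
A3: add {f} — f (Bob): all of {g, i, j} already in.
A4 = A3; e.g. h (Bob) can still go to k. Fixed point.
Alice's winning region = {e, f, g, i, j}.

e, f, g, i, j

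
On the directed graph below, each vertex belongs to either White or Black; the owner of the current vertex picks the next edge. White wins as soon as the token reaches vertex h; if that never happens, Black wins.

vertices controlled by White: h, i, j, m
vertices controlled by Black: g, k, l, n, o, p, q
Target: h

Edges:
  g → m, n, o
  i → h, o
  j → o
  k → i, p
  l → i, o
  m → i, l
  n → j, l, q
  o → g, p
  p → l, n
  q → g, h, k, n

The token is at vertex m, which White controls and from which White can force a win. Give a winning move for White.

A0 = {h}
A1: add {i} — i (White) has i→h.
A2: add {m} — m (White) has m→i.
A3 = A2; e.g. g (Black) can still go to n. Fixed point.
From m, successor i is in the attractor (rank 1); the other successor l is not.

i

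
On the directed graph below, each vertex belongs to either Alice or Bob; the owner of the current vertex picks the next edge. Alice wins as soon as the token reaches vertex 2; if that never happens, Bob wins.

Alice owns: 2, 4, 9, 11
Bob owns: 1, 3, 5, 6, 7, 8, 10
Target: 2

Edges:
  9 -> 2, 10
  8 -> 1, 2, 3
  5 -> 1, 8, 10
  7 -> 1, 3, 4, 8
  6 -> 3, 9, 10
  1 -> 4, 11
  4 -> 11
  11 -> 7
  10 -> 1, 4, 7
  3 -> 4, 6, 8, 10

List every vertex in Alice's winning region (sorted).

2, 9

A0 = {2}
A1: add {9} — 9 (Alice) has 9→2.
A2 = A1; e.g. 1 (Bob) can still go to 4. Fixed point.
Alice's winning region = {2, 9}.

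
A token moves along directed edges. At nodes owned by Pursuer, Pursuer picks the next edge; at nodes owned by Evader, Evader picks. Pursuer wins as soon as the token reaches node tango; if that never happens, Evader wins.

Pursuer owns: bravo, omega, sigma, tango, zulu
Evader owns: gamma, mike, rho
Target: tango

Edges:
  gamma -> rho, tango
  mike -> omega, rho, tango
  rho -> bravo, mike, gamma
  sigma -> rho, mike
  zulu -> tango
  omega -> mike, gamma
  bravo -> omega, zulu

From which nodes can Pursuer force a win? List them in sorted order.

A0 = {tango}
A1: add {zulu} — zulu (Pursuer) has zulu→tango.
A2: add {bravo} — bravo (Pursuer) has bravo→zulu.
A3 = A2; e.g. omega (Pursuer) has no edge into A2. Fixed point.
Pursuer's winning region = {bravo, tango, zulu}.

bravo, tango, zulu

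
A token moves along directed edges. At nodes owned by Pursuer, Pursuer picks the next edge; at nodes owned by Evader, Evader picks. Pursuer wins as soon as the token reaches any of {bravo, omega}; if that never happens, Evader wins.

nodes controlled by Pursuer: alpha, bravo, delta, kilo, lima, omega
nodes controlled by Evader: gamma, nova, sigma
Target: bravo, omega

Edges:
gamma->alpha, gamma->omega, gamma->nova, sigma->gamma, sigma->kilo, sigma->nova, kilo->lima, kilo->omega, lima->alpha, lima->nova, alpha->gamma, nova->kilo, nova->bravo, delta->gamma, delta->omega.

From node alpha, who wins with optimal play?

Evader

A0 = {bravo, omega}
A1: add {delta, kilo} — kilo (Pursuer) has kilo→omega; delta (Pursuer) has delta→omega.
A2: add {nova} — nova (Evader): all of {kilo, bravo} already in.
A3: add {lima} — lima (Pursuer) has lima→nova.
A4 = A3; e.g. gamma (Evader) can still go to alpha. Fixed point.
alpha never enters the attractor, so Evader can avoid the target forever.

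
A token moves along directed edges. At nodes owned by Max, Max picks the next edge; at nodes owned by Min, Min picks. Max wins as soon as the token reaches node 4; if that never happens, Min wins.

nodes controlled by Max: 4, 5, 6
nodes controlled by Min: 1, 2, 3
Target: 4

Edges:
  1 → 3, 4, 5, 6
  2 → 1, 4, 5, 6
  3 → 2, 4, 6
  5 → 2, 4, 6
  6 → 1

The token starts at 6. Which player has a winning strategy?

A0 = {4}
A1: add {5} — 5 (Max) has 5→4.
A2 = A1; e.g. 1 (Min) can still go to 3. Fixed point.
6 never enters the attractor, so Min can avoid the target forever.

Min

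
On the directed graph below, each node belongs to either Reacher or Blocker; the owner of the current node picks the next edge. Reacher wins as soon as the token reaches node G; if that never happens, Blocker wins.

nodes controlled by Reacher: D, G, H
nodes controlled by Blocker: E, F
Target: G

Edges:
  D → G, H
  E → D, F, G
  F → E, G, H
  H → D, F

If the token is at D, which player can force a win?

Reacher

A0 = {G}
A1: add {D} — D (Reacher) has D→G.
D ∈ A1, so Reacher can force the target.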